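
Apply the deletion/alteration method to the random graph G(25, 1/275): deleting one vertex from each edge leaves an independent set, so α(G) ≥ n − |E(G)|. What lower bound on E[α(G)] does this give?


E[|E(G)|] = C(25, 2)·p = 300 · (1/275) = 12/11.
E[α(G)] ≥ n − E[|E(G)|] = 25 − 12/11 = 263/11.
Numerically: ≈ 23.9091.
(This is only a lower bound; the true E[α(G)] may be larger.)

E[α(G)] ≥ 263/11 ≈ 23.9091.


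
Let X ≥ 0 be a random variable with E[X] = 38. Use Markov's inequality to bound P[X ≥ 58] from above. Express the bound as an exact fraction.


μ = E[X] = 38, a = 58.
Markov: P[X ≥ 58] ≤ μ/a = (38)/58 = 19/29.
Numerically: ≈ 0.65517.
(Since a = 58 > μ = 38.00000, the bound 19/29 is < 1 and informative.)

P[X ≥ 58] ≤ 19/29 ≈ 0.65517.


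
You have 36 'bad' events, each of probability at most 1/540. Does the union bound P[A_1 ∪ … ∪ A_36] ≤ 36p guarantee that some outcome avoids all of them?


Union bound: P[∪_{i=1}^{36} A_i] ≤ Σ_i P[A_i] ≤ 36·p = 36·(1/540) = 1/15.
Numerically: 1/15 ≈ 0.066667.
Is 1/15 < 1? YES.
Since P[∪ A_i] ≤ 1/15 < 1, the complement has P[∩ A_i^c] ≥ 1 − 1/15 = 14/15 > 0, so some outcome avoids every A_i.

36·p = 1/15 ≈ 0.066667; existence CERTIFIED by the union bound.


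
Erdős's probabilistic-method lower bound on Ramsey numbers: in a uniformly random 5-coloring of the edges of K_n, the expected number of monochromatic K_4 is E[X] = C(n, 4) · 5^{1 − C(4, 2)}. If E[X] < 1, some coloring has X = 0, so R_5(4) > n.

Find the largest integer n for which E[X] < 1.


We need C(n, 4) · 5^{1 − 6} < 1, i.e. C(n, 4) < 5^{6 − 1} = 3125.
Check values of n near the boundary:
  n = 13: C(13, 4) = 715; 715 < 3125? YES
  n = 14: C(14, 4) = 1001; 1001 < 3125? YES
  n = 15: C(15, 4) = 1365; 1365 < 3125? YES
  n = 16: C(16, 4) = 1820; 1820 < 3125? YES
  n = 17: C(17, 4) = 2380; 2380 < 3125? YES
  n = 18: C(18, 4) = 3060; 3060 < 3125? YES
  n = 19: C(19, 4) = 3876; 3876 < 3125? NO
  n = 20: C(20, 4) = 4845; 4845 < 3125? NO
  n = 21: C(21, 4) = 5985; 5985 < 3125? NO
The largest n with C(n, 4) < 3125 is n = 18 (where E[X] = 612/625 ≈ 0.979). Hence R_5(4) > 18, i.e. R_5(4) ≥ 19.

Largest n = 18; hence R_5(4) > 18.


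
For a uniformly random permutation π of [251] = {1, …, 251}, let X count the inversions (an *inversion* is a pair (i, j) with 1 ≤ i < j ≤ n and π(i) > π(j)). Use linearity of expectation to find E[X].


Write X = Σ X_I over the C(251, 2) = 31375 pairs i < j, with X_I the indicator of one inversion.
There are 31375 indicators.
For each fixed pair i < j, the values π(i) and π(j) are two distinct elements of {1, …, 251} in uniformly random order; by symmetry P[π(i) > π(j)] = 1/2.
By linearity: E[X] = 31375 · (1/2) = C(251, 2) · (1/2) = 31375/2 = 31375/2 ≈ 15687.5000.

E[X] = 31375/2 = 15687.5000.


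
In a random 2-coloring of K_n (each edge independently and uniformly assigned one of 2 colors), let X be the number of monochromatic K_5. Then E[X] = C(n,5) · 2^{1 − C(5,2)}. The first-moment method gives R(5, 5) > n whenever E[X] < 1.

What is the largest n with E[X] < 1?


We need C(n, 5) · 2^{1 − 10} < 1, i.e. C(n, 5) < 2^{10 − 1} = 512.
Check values of n near the boundary:
  n = 6: C(6, 5) = 6; 6 < 512? YES
  n = 7: C(7, 5) = 21; 21 < 512? YES
  n = 8: C(8, 5) = 56; 56 < 512? YES
  n = 9: C(9, 5) = 126; 126 < 512? YES
  n = 10: C(10, 5) = 252; 252 < 512? YES
  n = 11: C(11, 5) = 462; 462 < 512? YES
  n = 12: C(12, 5) = 792; 792 < 512? NO
The largest n with C(n, 5) < 512 is n = 11 (where E[X] = 231/256 ≈ 0.902344). Hence R(5, 5) > 11, i.e. R(5, 5) ≥ 12.

Largest n = 11; hence R(5, 5) > 11.


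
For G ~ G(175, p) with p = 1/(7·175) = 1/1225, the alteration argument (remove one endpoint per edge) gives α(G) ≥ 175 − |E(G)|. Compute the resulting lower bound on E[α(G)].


E[|E(G)|] = C(175, 2)·p = 15225 · (1/1225) = 87/7.
E[α(G)] ≥ n − E[|E(G)|] = 175 − 87/7 = 1138/7.
Numerically: ≈ 162.5714.
(This is only a lower bound; the true E[α(G)] may be larger.)

E[α(G)] ≥ 1138/7 ≈ 162.5714.


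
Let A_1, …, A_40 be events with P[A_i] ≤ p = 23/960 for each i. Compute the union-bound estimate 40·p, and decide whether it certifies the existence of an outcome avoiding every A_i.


Union bound: P[∪_{i=1}^{40} A_i] ≤ Σ_i P[A_i] ≤ 40·p = 40·(23/960) = 23/24.
Numerically: 23/24 ≈ 0.9583333.
Is 23/24 < 1? YES.
Since P[∪ A_i] ≤ 23/24 < 1, the complement has P[∩ A_i^c] ≥ 1 − 23/24 = 1/24 > 0, so some outcome avoids every A_i.

40·p = 23/24 ≈ 0.9583333; existence CERTIFIED by the union bound.


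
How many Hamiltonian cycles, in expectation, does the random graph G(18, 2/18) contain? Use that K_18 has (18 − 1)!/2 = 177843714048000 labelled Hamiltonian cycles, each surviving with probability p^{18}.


K_18 has (18 − 1)!/2 = 177843714048000 labelled Hamiltonian cycles.
For each such Hamiltonian cycle H, let X_H = 1 if all 18 edges of H are present in G. Then P[X_H = 1] = p^{18} = (1/9)^{18} = 1/150094635296999121.
By linearity: E[X] = Σ_H E[X_H] = 177843714048000 · p^{18} = 177843714048000 · 1/150094635296999121 = 243955712000/205891132094649.
Numerically: E[X] ≈ 0.001185.

E[X] = 177843714048000 · (1/9)^{18} = 243955712000/205891132094649 ≈ 0.001185.


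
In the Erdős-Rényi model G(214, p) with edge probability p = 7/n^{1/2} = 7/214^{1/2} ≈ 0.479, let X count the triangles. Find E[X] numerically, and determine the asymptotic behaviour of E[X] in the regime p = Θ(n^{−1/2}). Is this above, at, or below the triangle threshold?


Number of potential triangles: C(214, 3) = 1610564.
Each occurs with probability p³ ≈ (0.479)³ ≈ 1.09565e-01.
By linearity: E[X] = C(214, 3)·p³ ≈ 1610564 · 1.09565e-01 ≈ 176462.102.
Since α = 1/2 < 1, p = c/n^{1/2} ≫ 1/n is above the triangle threshold p ~ 1/n. Asymptotically E[X] ~ (c³/6)·n^{3(1−α)} = (7³/6)·n^{1.5} → ∞; triangles are abundant w.h.p.

E[X] ≈ 176462.102; in regime p = Θ(1/n^{1/2}) E[X] diverges (above the triangle threshold p ~ 1/n).


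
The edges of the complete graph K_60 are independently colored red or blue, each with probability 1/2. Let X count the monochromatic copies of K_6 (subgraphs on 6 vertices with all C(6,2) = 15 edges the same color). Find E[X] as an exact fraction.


Let X = Σ_S X_S over the C(60, 6) = 50063860 subsets S of size 6, where X_S = 1 if the K_6 on S is monochromatic.
For a fixed S, the K_6 on S has C(6, 2) = 15 edges. P[all 15 edges red] = (1/2)^15, and likewise for blue, so P[monochromatic] = 2·(1/2)^15 = 2^{1 − 15} = 1/16384.
Summing: E[X] = C(60, 6) · 2^{1 − 15} = 50063860 · 1/16384 = 12515965/4096.
Numerically: E[X] ≈ 3055.656.

E[X] = C(60,6)·2^(1−C(6,2)) = 12515965/4096 ≈ 3055.656.


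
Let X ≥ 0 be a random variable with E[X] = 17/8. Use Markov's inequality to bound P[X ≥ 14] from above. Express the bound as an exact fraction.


μ = E[X] = 17/8, a = 14.
Markov: P[X ≥ 14] ≤ μ/a = (17/8)/14 = 17/112.
Numerically: ≈ 0.152.
(Since a = 14 > μ = 2.125, the bound 17/112 is < 1 and informative.)

P[X ≥ 14] ≤ 17/112 ≈ 0.152.


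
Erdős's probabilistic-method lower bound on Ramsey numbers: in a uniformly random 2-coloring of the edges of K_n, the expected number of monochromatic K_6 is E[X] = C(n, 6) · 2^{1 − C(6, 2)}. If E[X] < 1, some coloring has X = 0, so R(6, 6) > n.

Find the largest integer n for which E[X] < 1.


We need C(n, 6) · 2^{1 − 15} < 1, i.e. C(n, 6) < 2^{15 − 1} = 16384.
Check values of n near the boundary:
  n = 11: C(11, 6) = 462; 462 < 16384? YES
  n = 12: C(12, 6) = 924; 924 < 16384? YES
  n = 13: C(13, 6) = 1716; 1716 < 16384? YES
  n = 14: C(14, 6) = 3003; 3003 < 16384? YES
  n = 15: C(15, 6) = 5005; 5005 < 16384? YES
  n = 16: C(16, 6) = 8008; 8008 < 16384? YES
  n = 17: C(17, 6) = 12376; 12376 < 16384? YES
  n = 18: C(18, 6) = 18564; 18564 < 16384? NO
  n = 19: C(19, 6) = 27132; 27132 < 16384? NO
  n = 20: C(20, 6) = 38760; 38760 < 16384? NO
The largest n with C(n, 6) < 16384 is n = 17 (where E[X] = 1547/2048 ≈ 0.7554). Hence R(6, 6) > 17, i.e. R(6, 6) ≥ 18.

Largest n = 17; hence R(6, 6) > 17.


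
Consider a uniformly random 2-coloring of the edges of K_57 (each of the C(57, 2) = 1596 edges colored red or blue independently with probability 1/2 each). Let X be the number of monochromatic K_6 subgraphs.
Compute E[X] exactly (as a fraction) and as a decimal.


Let X = Σ_S X_S over the C(57, 6) = 36288252 subsets S of size 6, where X_S = 1 if the K_6 on S is monochromatic.
For a fixed S, the K_6 on S has C(6, 2) = 15 edges. P[all 15 edges red] = (1/2)^15, and likewise for blue, so P[monochromatic] = 2·(1/2)^15 = 2^{1 − 15} = 1/16384.
By linearity of expectation: E[X] = C(57, 6) · 2^{1 − 15} = 36288252 · 1/16384 = 9072063/4096.
Numerically: E[X] ≈ 2214.8591.

E[X] = C(57,6)·2^(1−C(6,2)) = 9072063/4096 ≈ 2214.8591.


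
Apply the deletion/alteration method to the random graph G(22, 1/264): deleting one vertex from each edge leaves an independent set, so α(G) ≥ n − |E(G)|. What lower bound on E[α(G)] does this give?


E[|E(G)|] = C(22, 2)·p = 231 · (1/264) = 7/8.
E[α(G)] ≥ n − E[|E(G)|] = 22 − 7/8 = 169/8.
Numerically: ≈ 21.12500.
(This is only a lower bound; the true E[α(G)] may be larger.)

E[α(G)] ≥ 169/8 ≈ 21.12500.


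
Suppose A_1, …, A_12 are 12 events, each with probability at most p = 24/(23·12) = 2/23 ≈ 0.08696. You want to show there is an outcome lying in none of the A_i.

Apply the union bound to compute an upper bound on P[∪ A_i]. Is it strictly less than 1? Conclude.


Union bound: P[∪_{i=1}^{12} A_i] ≤ Σ_i P[A_i] ≤ 12·p = 12·(2/23) = 24/23.
Numerically: 24/23 ≈ 1.04348.
Is 24/23 < 1? NO.
Since the bound 24/23 is ≥ 1, the union bound is uninformative here; it does NOT by itself certify existence.

12·p = 24/23 ≈ 1.04348; existence NOT certified by the union bound.


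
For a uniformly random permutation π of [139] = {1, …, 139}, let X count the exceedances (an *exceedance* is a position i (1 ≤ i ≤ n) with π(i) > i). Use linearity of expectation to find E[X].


Write X = Σ_{i=1}^{139} X_i, where X_i = 1_{π(i) > i}.
For each fixed i, π(i) is uniform over {1, …, 139} (marginal of a uniform permutation), so P[π(i) > i] = (n − i)/n. Summing: Σ_{i=1}^{139} (n − i)/n = (0 + 1 + … + 138)/139 = 139(139 − 1)/(2·139) = (139 − 1)/2.
Hence E[X] = Σ_{i=1}^{139} (139 − i)/139 = 69 ≈ 69.00000.

E[X] = 69 = 69.00000.


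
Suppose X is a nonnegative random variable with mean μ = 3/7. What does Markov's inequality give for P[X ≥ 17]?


μ = E[X] = 3/7, a = 17.
Markov: P[X ≥ 17] ≤ μ/a = (3/7)/17 = 3/119.
Numerically: ≈ 0.0252.
(Since a = 17 > μ = 0.4286, the bound 3/119 is < 1 and informative.)

P[X ≥ 17] ≤ 3/119 ≈ 0.0252.


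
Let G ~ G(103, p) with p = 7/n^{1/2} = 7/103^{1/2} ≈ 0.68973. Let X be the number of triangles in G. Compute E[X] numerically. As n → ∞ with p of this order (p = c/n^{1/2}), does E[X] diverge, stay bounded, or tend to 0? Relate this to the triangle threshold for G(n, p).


Number of potential triangles: C(103, 3) = 176851.
Each occurs with probability p³ ≈ (0.68973)³ ≈ 3.28124216e-01.
By linearity: E[X] = C(103, 3)·p³ ≈ 176851 · 3.28124216e-01 ≈ 58029.095712.
Since α = 1/2 < 1, p = c/n^{1/2} ≫ 1/n is above the triangle threshold p ~ 1/n. Asymptotically E[X] ~ (c³/6)·n^{3(1−α)} = (7³/6)·n^{1.5} → ∞; triangles are abundant w.h.p.

E[X] ≈ 58029.095712; in regime p = Θ(1/n^{1/2}) E[X] diverges (above the triangle threshold p ~ 1/n).


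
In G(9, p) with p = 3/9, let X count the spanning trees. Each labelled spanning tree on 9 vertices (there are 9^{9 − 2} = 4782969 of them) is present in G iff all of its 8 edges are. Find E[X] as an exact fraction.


K_9 has 9^{9 − 2} = 4782969 labelled spanning trees.
For each such spanning tree H, let X_H = 1 if all 8 edges of H are present in G. Then P[X_H = 1] = p^{8} = (1/3)^{8} = 1/6561.
By linearity of expectation: E[X] = Σ_H E[X_H] = 4782969 · p^{8} = 4782969 · 1/6561 = 729.
Numerically: E[X] ≈ 729.

E[X] = 4782969 · (1/3)^{8} = 729 ≈ 729.


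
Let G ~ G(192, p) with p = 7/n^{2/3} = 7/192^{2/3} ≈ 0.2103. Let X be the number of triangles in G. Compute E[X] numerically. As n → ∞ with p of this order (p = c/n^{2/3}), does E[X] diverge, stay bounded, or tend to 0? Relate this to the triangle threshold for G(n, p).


Number of potential triangles: C(192, 3) = 1161280.
Each occurs with probability p³ ≈ (0.2103)³ ≈ 9.304470e-03.
By linearity: E[X] = C(192, 3)·p³ ≈ 1161280 · 9.304470e-03 ≈ 10805.0955.
Since α = 2/3 < 1, p = c/n^{2/3} ≫ 1/n is above the triangle threshold p ~ 1/n. Asymptotically E[X] ~ (c³/6)·n^{3(1−α)} = (7³/6)·n^{1} → ∞; triangles are abundant w.h.p.

E[X] ≈ 10805.0955; in regime p = Θ(1/n^{2/3}) E[X] diverges (above the triangle threshold p ~ 1/n).


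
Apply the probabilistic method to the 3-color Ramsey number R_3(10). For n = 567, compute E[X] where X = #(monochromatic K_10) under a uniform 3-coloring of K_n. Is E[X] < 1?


E[X] = C(567, 10) · 3^{1 − 45} = 873787071273467749398 · 3^{−44} = 873787071273467749398/984770902183611232881.
As a reduced fraction: E[X] = 10787494707079848758/12157665459056928801 ≈ 0.88730.
Is E[X] < 1? YES.
Since E[X] < 1, there exists a 3-coloring of K_{567} with no monochromatic K_10; hence R_3(10) > 567.

E[X] = 10787494707079848758/12157665459056928801 ≈ 0.88730; E[X] < 1, so R_3(10) > 567.


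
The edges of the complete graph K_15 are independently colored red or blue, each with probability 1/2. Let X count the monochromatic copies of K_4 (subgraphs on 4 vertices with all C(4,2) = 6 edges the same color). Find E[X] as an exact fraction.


Let X = Σ_S X_S over the C(15, 4) = 1365 subsets S of size 4, where X_S = 1 if the K_4 on S is monochromatic.
For a fixed S, the K_4 on S has C(4, 2) = 6 edges. P[all 6 edges red] = (1/2)^6, and likewise for blue, so P[monochromatic] = 2·(1/2)^6 = 2^{1 − 6} = 1/32.
By linearity of expectation: E[X] = C(15, 4) · 2^{1 − 6} = 1365 · 1/32 = 1365/32.
Numerically: E[X] ≈ 42.6562.

E[X] = C(15,4)·2^(1−C(4,2)) = 1365/32 ≈ 42.6562.


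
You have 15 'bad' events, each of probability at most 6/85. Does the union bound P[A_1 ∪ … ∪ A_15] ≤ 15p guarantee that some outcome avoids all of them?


Union bound: P[∪_{i=1}^{15} A_i] ≤ Σ_i P[A_i] ≤ 15·p = 15·(6/85) = 18/17.
Numerically: 18/17 ≈ 1.059.
Is 18/17 < 1? NO.
Since the bound 18/17 is ≥ 1, the union bound is uninformative here; it does NOT by itself certify existence.

15·p = 18/17 ≈ 1.059; existence NOT certified by the union bound.


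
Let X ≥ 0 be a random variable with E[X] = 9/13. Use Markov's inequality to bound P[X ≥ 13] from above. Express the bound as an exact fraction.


μ = E[X] = 9/13, a = 13.
Markov: P[X ≥ 13] ≤ μ/a = (9/13)/13 = 9/169.
Numerically: ≈ 0.05325.
(Since a = 13 > μ = 0.69231, the bound 9/169 is < 1 and informative.)

P[X ≥ 13] ≤ 9/169 ≈ 0.05325.


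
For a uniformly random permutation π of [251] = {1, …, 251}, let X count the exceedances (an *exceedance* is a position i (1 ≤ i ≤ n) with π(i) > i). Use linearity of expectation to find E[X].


Write X = Σ_{i=1}^{251} X_i, where X_i = 1_{π(i) > i}.
For each fixed i, π(i) is uniform over {1, …, 251} (marginal of a uniform permutation), so P[π(i) > i] = (n − i)/n. Summing: Σ_{i=1}^{251} (n − i)/n = (0 + 1 + … + 250)/251 = 251(251 − 1)/(2·251) = (251 − 1)/2.
Hence E[X] = Σ_{i=1}^{251} (251 − i)/251 = 125 ≈ 125.000000.

E[X] = 125 = 125.000000.


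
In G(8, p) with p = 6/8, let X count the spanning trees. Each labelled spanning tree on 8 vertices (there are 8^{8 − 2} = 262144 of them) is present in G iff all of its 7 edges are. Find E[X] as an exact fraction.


K_8 has 8^{8 − 2} = 262144 labelled spanning trees.
For each such spanning tree H, let X_H = 1 if all 7 edges of H are present in G. Then P[X_H = 1] = p^{7} = (3/4)^{7} = 2187/16384.
Summing the indicators: E[X] = Σ_H E[X_H] = 262144 · p^{7} = 262144 · 2187/16384 = 34992.
Numerically: E[X] ≈ 3.5e+04.

E[X] = 262144 · (3/4)^{7} = 34992 ≈ 3.5e+04.


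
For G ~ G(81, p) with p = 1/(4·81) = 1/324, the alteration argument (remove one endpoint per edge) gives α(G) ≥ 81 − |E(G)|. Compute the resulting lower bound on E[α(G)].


E[|E(G)|] = C(81, 2)·p = 3240 · (1/324) = 10.
E[α(G)] ≥ n − E[|E(G)|] = 81 − 10 = 71.
Numerically: ≈ 71.000000.
(This is only a lower bound; the true E[α(G)] may be larger.)

E[α(G)] ≥ 71 ≈ 71.000000.


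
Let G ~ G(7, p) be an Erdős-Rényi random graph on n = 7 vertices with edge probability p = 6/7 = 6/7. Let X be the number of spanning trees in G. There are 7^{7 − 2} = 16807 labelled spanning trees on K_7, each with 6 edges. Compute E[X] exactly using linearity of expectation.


K_7 has 7^{7 − 2} = 16807 labelled spanning trees.
For each such spanning tree H, let X_H = 1 if all 6 edges of H are present in G. Then P[X_H = 1] = p^{6} = (6/7)^{6} = 46656/117649.
By linearity of expectation: E[X] = Σ_H E[X_H] = 16807 · p^{6} = 16807 · 46656/117649 = 46656/7.
Numerically: E[X] ≈ 6665.1.

E[X] = 16807 · (6/7)^{6} = 46656/7 ≈ 6665.1.


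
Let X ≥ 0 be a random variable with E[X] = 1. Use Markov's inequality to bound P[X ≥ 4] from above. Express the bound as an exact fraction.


μ = E[X] = 1, a = 4.
Markov: P[X ≥ 4] ≤ μ/a = (1)/4 = 1/4.
Numerically: ≈ 0.250000.
(Since a = 4 > μ = 1.000000, the bound 1/4 is < 1 and informative.)

P[X ≥ 4] ≤ 1/4 ≈ 0.250000.


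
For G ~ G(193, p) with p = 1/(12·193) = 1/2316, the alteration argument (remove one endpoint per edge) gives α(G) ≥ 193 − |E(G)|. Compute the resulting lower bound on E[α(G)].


E[|E(G)|] = C(193, 2)·p = 18528 · (1/2316) = 8.
E[α(G)] ≥ n − E[|E(G)|] = 193 − 8 = 185.
Numerically: ≈ 185.000000.
(This is only a lower bound; the true E[α(G)] may be larger.)

E[α(G)] ≥ 185 ≈ 185.000000.


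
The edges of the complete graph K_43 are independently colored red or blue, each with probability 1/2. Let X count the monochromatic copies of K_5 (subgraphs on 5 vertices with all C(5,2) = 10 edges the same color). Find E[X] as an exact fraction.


Let X = Σ_S X_S over the C(43, 5) = 962598 subsets S of size 5, where X_S = 1 if the K_5 on S is monochromatic.
For a fixed S, the K_5 on S has C(5, 2) = 10 edges. P[all 10 edges red] = (1/2)^10, and likewise for blue, so P[monochromatic] = 2·(1/2)^10 = 2^{1 − 10} = 1/512.
By linearity: E[X] = C(43, 5) · 2^{1 − 10} = 962598 · 1/512 = 481299/256.
Numerically: E[X] ≈ 1880.074.

E[X] = C(43,5)·2^(1−C(5,2)) = 481299/256 ≈ 1880.074.


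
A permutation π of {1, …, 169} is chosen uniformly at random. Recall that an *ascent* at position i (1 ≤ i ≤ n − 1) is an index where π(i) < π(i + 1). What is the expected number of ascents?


Write X = Σ X_I over i = 1, …, 168, with X_I the indicator of one ascent.
There are 168 indicators.
For each fixed i, the pair (π(i), π(i+1)) is a uniformly random ordered pair of distinct values from {1, …, 169}; by symmetry P[π(i) < π(i+1)] = 1/2.
By linearity: E[X] = 168 · (1/2) = (169 − 1) · (1/2) = 84 ≈ 84.000.

E[X] = 84 = 84.000.


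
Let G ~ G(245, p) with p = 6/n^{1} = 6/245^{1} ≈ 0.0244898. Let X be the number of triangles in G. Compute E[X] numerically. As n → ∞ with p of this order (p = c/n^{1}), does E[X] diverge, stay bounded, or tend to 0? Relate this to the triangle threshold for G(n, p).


Number of potential triangles: C(245, 3) = 2421090.
Each occurs with probability p³ ≈ (0.0244898)³ ≈ 1.46877577e-05.
By linearity: E[X] = C(245, 3)·p³ ≈ 2421090 · 1.46877577e-05 ≈ 35.560383.
Here α = 1, so p = 6/n is exactly at the triangle threshold p ~ 1/n. Asymptotically E[X] → c³/6 = 6³/6 = 36 ≈ 36.000000, a bounded constant. In this regime the triangle count is asymptotically Poisson(c³/6).

E[X] ≈ 35.560383; in regime p = Θ(1/n^{1}) E[X] stays bounded (at the triangle threshold p ~ 1/n).


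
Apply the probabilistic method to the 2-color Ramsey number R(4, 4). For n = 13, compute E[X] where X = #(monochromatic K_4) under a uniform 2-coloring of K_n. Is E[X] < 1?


E[X] = C(13, 4) · 2^{1 − 6} = 715 · 2^{−5} = 715/32.
As a reduced fraction: E[X] = 715/32 ≈ 22.3438.
Is E[X] < 1? NO.
Since E[X] ≥ 1, the first-moment bound is inconclusive at n = 13; it does NOT by itself certify R(4, 4) > 13.

E[X] = 715/32 ≈ 22.3438; E[X] ≥ 1; first-moment method inconclusive here.


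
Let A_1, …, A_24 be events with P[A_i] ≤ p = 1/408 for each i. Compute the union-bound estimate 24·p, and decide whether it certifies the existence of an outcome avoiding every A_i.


Union bound: P[∪_{i=1}^{24} A_i] ≤ Σ_i P[A_i] ≤ 24·p = 24·(1/408) = 1/17.
Numerically: 1/17 ≈ 0.0588.
Is 1/17 < 1? YES.
Since P[∪ A_i] ≤ 1/17 < 1, the complement has P[∩ A_i^c] ≥ 1 − 1/17 = 16/17 > 0, so some outcome avoids every A_i.

24·p = 1/17 ≈ 0.0588; existence CERTIFIED by the union bound.


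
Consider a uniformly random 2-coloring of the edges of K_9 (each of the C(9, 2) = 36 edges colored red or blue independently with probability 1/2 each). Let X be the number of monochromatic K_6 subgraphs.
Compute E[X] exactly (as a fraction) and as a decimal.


Let X = Σ_S X_S over the C(9, 6) = 84 subsets S of size 6, where X_S = 1 if the K_6 on S is monochromatic.
For a fixed S, the K_6 on S has C(6, 2) = 15 edges. P[all 15 edges red] = (1/2)^15, and likewise for blue, so P[monochromatic] = 2·(1/2)^15 = 2^{1 − 15} = 1/16384.
Summing: E[X] = C(9, 6) · 2^{1 − 15} = 84 · 1/16384 = 21/4096.
Numerically: E[X] ≈ 0.0051.

E[X] = C(9,6)·2^(1−C(6,2)) = 21/4096 ≈ 0.0051.


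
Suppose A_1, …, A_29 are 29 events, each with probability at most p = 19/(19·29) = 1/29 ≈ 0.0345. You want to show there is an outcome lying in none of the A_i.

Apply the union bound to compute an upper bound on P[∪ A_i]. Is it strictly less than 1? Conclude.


Union bound: P[∪_{i=1}^{29} A_i] ≤ Σ_i P[A_i] ≤ 29·p = 29·(1/29) = 1.
Numerically: 1 ≈ 1.0000.
Is 1 < 1? NO.
Since the bound 1 is ≥ 1, the union bound is uninformative here; it does NOT by itself certify existence.

29·p = 1 ≈ 1.0000; existence NOT certified by the union bound.


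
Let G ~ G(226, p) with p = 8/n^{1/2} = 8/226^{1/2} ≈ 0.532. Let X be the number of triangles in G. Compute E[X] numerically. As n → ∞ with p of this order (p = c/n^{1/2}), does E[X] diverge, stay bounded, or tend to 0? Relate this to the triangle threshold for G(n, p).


Number of potential triangles: C(226, 3) = 1898400.
Each occurs with probability p³ ≈ (0.532)³ ≈ 1.50698e-01.
By linearity: E[X] = C(226, 3)·p³ ≈ 1898400 · 1.50698e-01 ≈ 286084.960.
Since α = 1/2 < 1, p = c/n^{1/2} ≫ 1/n is above the triangle threshold p ~ 1/n. Asymptotically E[X] ~ (c³/6)·n^{3(1−α)} = (8³/6)·n^{1.5} → ∞; triangles are abundant w.h.p.

E[X] ≈ 286084.960; in regime p = Θ(1/n^{1/2}) E[X] diverges (above the triangle threshold p ~ 1/n).


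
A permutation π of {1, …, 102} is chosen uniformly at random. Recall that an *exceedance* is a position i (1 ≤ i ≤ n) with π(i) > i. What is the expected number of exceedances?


Write X = Σ_{i=1}^{102} X_i, where X_i = 1_{π(i) > i}.
For each fixed i, π(i) is uniform over {1, …, 102} (marginal of a uniform permutation), so P[π(i) > i] = (n − i)/n. Summing: Σ_{i=1}^{102} (n − i)/n = (0 + 1 + … + 101)/102 = 102(102 − 1)/(2·102) = (102 − 1)/2.
Hence E[X] = Σ_{i=1}^{102} (102 − i)/102 = 101/2 ≈ 50.50000.

E[X] = 101/2 = 50.50000.


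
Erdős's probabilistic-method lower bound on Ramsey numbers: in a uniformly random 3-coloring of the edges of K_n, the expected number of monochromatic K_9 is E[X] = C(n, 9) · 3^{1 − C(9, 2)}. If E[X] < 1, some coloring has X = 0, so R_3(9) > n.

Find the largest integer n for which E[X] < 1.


We need C(n, 9) · 3^{1 − 36} < 1, i.e. C(n, 9) < 3^{36 − 1} = 50031545098999707.
Check values of n near the boundary:
  n = 299: C(299, 9) = 46610674441390059; 46610674441390059 < 50031545098999707? YES
  n = 300: C(300, 9) = 48052241692154700; 48052241692154700 < 50031545098999707? YES
  n = 301: C(301, 9) = 49533303936090975; 49533303936090975 < 50031545098999707? YES
  n = 302: C(302, 9) = 51054804739588650; 51054804739588650 < 50031545098999707? NO
  n = 303: C(303, 9) = 52617706925494425; 52617706925494425 < 50031545098999707? NO
The largest n with C(n, 9) < 50031545098999707 is n = 301 (where E[X] = 16511101312030325/16677181699666569 ≈ 0.99004). Hence R_3(9) > 301, i.e. R_3(9) ≥ 302.

Largest n = 301; hence R_3(9) > 301.


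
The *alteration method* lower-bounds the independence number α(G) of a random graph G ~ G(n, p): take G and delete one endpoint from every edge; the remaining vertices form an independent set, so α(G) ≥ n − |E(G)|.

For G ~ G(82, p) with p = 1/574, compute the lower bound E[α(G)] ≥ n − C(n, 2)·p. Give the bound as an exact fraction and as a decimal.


E[|E(G)|] = C(82, 2)·p = 3321 · (1/574) = 81/14.
E[α(G)] ≥ n − E[|E(G)|] = 82 − 81/14 = 1067/14.
Numerically: ≈ 76.214.
(This is only a lower bound; the true E[α(G)] may be larger.)

E[α(G)] ≥ 1067/14 ≈ 76.214.


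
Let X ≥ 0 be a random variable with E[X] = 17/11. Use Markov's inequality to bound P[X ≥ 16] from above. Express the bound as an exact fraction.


μ = E[X] = 17/11, a = 16.
Markov: P[X ≥ 16] ≤ μ/a = (17/11)/16 = 17/176.
Numerically: ≈ 0.09659.
(Since a = 16 > μ = 1.54545, the bound 17/176 is < 1 and informative.)

P[X ≥ 16] ≤ 17/176 ≈ 0.09659.


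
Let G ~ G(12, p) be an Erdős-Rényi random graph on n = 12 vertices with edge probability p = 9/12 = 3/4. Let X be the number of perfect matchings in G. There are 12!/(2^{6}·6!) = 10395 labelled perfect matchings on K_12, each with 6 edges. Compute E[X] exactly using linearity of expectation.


K_12 has 12!/(2^{6}·6!) = 10395 labelled perfect matchings.
For each such perfect matching H, let X_H = 1 if all 6 edges of H are present in G. Then P[X_H = 1] = p^{6} = (3/4)^{6} = 729/4096.
By linearity: E[X] = Σ_H E[X_H] = 10395 · p^{6} = 10395 · 729/4096 = 7577955/4096.
Numerically: E[X] ≈ 1850.1.

E[X] = 10395 · (3/4)^{6} = 7577955/4096 ≈ 1850.1.


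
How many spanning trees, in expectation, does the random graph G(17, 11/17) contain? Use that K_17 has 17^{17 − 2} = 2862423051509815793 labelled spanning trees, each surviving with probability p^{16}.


K_17 has 17^{17 − 2} = 2862423051509815793 labelled spanning trees.
For each such spanning tree H, let X_H = 1 if all 16 edges of H are present in G. Then P[X_H = 1] = p^{16} = (11/17)^{16} = 45949729863572161/48661191875666868481.
By linearity of expectation: E[X] = Σ_H E[X_H] = 2862423051509815793 · p^{16} = 2862423051509815793 · 45949729863572161/48661191875666868481 = 45949729863572161/17.
Numerically: E[X] ≈ 2.703e+15.

E[X] = 2862423051509815793 · (11/17)^{16} = 45949729863572161/17 ≈ 2.703e+15.


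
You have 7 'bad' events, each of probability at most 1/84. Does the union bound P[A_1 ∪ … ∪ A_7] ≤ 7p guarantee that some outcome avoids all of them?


Union bound: P[∪_{i=1}^{7} A_i] ≤ Σ_i P[A_i] ≤ 7·p = 7·(1/84) = 1/12.
Numerically: 1/12 ≈ 0.0833333.
Is 1/12 < 1? YES.
Since P[∪ A_i] ≤ 1/12 < 1, the complement has P[∩ A_i^c] ≥ 1 − 1/12 = 11/12 > 0, so some outcome avoids every A_i.

7·p = 1/12 ≈ 0.0833333; existence CERTIFIED by the union bound.


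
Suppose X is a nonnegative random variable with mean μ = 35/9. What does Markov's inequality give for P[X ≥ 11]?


μ = E[X] = 35/9, a = 11.
Markov: P[X ≥ 11] ≤ μ/a = (35/9)/11 = 35/99.
Numerically: ≈ 0.35354.
(Since a = 11 > μ = 3.88889, the bound 35/99 is < 1 and informative.)

P[X ≥ 11] ≤ 35/99 ≈ 0.35354.


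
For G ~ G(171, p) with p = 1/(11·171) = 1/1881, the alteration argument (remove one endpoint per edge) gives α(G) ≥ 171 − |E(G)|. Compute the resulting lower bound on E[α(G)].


E[|E(G)|] = C(171, 2)·p = 14535 · (1/1881) = 85/11.
E[α(G)] ≥ n − E[|E(G)|] = 171 − 85/11 = 1796/11.
Numerically: ≈ 163.27273.
(This is only a lower bound; the true E[α(G)] may be larger.)

E[α(G)] ≥ 1796/11 ≈ 163.27273.


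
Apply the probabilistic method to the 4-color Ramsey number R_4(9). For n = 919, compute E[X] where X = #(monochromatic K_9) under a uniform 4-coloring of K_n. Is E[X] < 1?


E[X] = C(919, 9) · 4^{1 − 36} = 1238828681639563077558 · 4^{−35} = 1238828681639563077558/1180591620717411303424.
As a reduced fraction: E[X] = 619414340819781538779/590295810358705651712 ≈ 1.0493.
Is E[X] < 1? NO.
Since E[X] ≥ 1, the first-moment bound is inconclusive at n = 919; it does NOT by itself certify R_4(9) > 919.

E[X] = 619414340819781538779/590295810358705651712 ≈ 1.0493; E[X] ≥ 1; first-moment method inconclusive here.


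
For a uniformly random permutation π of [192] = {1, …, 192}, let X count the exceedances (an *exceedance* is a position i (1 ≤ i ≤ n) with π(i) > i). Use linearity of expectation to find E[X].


Write X = Σ_{i=1}^{192} X_i, where X_i = 1_{π(i) > i}.
For each fixed i, π(i) is uniform over {1, …, 192} (marginal of a uniform permutation), so P[π(i) > i] = (n − i)/n. Summing: Σ_{i=1}^{192} (n − i)/n = (0 + 1 + … + 191)/192 = 192(192 − 1)/(2·192) = (192 − 1)/2.
Hence E[X] = Σ_{i=1}^{192} (192 − i)/192 = 191/2 ≈ 95.500000.

E[X] = 191/2 = 95.500000.


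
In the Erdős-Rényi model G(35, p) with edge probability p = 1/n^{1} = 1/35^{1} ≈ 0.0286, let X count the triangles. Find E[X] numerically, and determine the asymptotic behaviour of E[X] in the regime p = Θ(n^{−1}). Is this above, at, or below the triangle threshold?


Number of potential triangles: C(35, 3) = 6545.
Each occurs with probability p³ ≈ (0.0286)³ ≈ 2.33236e-05.
By linearity: E[X] = C(35, 3)·p³ ≈ 6545 · 2.33236e-05 ≈ 0.153.
Here α = 1, so p = 1/n is exactly at the triangle threshold p ~ 1/n. Asymptotically E[X] → c³/6 = 1³/6 = 1/6 ≈ 0.167, a bounded constant. In this regime the triangle count is asymptotically Poisson(c³/6).

E[X] ≈ 0.153; in regime p = Θ(1/n^{1}) E[X] stays bounded (at the triangle threshold p ~ 1/n).


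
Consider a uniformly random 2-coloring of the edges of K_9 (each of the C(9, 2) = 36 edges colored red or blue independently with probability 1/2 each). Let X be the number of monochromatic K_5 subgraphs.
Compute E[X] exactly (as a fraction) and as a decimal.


Let X = Σ_S X_S over the C(9, 5) = 126 subsets S of size 5, where X_S = 1 if the K_5 on S is monochromatic.
For a fixed S, the K_5 on S has C(5, 2) = 10 edges. P[all 10 edges red] = (1/2)^10, and likewise for blue, so P[monochromatic] = 2·(1/2)^10 = 2^{1 − 10} = 1/512.
By linearity of expectation: E[X] = C(9, 5) · 2^{1 − 10} = 126 · 1/512 = 63/256.
Numerically: E[X] ≈ 0.246.

E[X] = C(9,5)·2^(1−C(5,2)) = 63/256 ≈ 0.246.


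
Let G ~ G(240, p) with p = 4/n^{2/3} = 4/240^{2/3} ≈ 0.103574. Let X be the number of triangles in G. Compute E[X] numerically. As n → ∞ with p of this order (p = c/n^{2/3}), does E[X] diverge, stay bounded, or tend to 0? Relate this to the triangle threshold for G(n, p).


Number of potential triangles: C(240, 3) = 2275280.
Each occurs with probability p³ ≈ (0.103574)³ ≈ 1.11111111e-03.
By linearity: E[X] = C(240, 3)·p³ ≈ 2275280 · 1.11111111e-03 ≈ 2528.088889.
Since α = 2/3 < 1, p = c/n^{2/3} ≫ 1/n is above the triangle threshold p ~ 1/n. Asymptotically E[X] ~ (c³/6)·n^{3(1−α)} = (4³/6)·n^{1} → ∞; triangles are abundant w.h.p.

E[X] ≈ 2528.088889; in regime p = Θ(1/n^{2/3}) E[X] diverges (above the triangle threshold p ~ 1/n).


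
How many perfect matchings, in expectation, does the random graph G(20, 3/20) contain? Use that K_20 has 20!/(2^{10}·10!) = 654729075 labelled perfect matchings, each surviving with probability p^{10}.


K_20 has 20!/(2^{10}·10!) = 654729075 labelled perfect matchings.
For each such perfect matching H, let X_H = 1 if all 10 edges of H are present in G. Then P[X_H = 1] = p^{10} = (3/20)^{10} = 59049/10240000000000.
By linearity of expectation: E[X] = Σ_H E[X_H] = 654729075 · p^{10} = 654729075 · 59049/10240000000000 = 1546443885987/409600000000.
Numerically: E[X] ≈ 3.775.

E[X] = 654729075 · (3/20)^{10} = 1546443885987/409600000000 ≈ 3.775.


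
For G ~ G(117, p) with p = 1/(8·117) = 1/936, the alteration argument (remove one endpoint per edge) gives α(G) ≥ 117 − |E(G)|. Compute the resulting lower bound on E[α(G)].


E[|E(G)|] = C(117, 2)·p = 6786 · (1/936) = 29/4.
E[α(G)] ≥ n − E[|E(G)|] = 117 − 29/4 = 439/4.
Numerically: ≈ 109.75000.
(This is only a lower bound; the true E[α(G)] may be larger.)

E[α(G)] ≥ 439/4 ≈ 109.75000.


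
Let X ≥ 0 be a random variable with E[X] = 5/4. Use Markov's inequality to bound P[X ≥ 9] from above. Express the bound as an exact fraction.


μ = E[X] = 5/4, a = 9.
Markov: P[X ≥ 9] ≤ μ/a = (5/4)/9 = 5/36.
Numerically: ≈ 0.13889.
(Since a = 9 > μ = 1.25000, the bound 5/36 is < 1 and informative.)

P[X ≥ 9] ≤ 5/36 ≈ 0.13889.


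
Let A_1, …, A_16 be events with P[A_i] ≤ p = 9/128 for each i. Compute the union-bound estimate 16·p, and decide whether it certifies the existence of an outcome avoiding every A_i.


Union bound: P[∪_{i=1}^{16} A_i] ≤ Σ_i P[A_i] ≤ 16·p = 16·(9/128) = 9/8.
Numerically: 9/8 ≈ 1.12500.
Is 9/8 < 1? NO.
Since the bound 9/8 is ≥ 1, the union bound is uninformative here; it does NOT by itself certify existence.

16·p = 9/8 ≈ 1.12500; existence NOT certified by the union bound.


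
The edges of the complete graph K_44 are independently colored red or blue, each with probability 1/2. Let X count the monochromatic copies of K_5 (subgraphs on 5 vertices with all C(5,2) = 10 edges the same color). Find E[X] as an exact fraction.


Let X = Σ_S X_S over the C(44, 5) = 1086008 subsets S of size 5, where X_S = 1 if the K_5 on S is monochromatic.
For a fixed S, the K_5 on S has C(5, 2) = 10 edges. P[all 10 edges red] = (1/2)^10, and likewise for blue, so P[monochromatic] = 2·(1/2)^10 = 2^{1 − 10} = 1/512.
By linearity: E[X] = C(44, 5) · 2^{1 − 10} = 1086008 · 1/512 = 135751/64.
Numerically: E[X] ≈ 2121.10938.

E[X] = C(44,5)·2^(1−C(5,2)) = 135751/64 ≈ 2121.10938.


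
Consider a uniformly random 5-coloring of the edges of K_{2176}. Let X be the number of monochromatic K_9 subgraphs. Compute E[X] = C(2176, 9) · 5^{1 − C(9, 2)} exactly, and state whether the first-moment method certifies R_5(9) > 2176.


E[X] = C(2176, 9) · 5^{1 − 36} = 2964644298134342657641600 · 5^{−35} = 2964644298134342657641600/2910383045673370361328125.
As a reduced fraction: E[X] = 118585771925373706305664/116415321826934814453125 ≈ 1.019.
Is E[X] < 1? NO.
Since E[X] ≥ 1, the first-moment bound is inconclusive at n = 2176; it does NOT by itself certify R_5(9) > 2176.

E[X] = 118585771925373706305664/116415321826934814453125 ≈ 1.019; E[X] ≥ 1; first-moment method inconclusive here.


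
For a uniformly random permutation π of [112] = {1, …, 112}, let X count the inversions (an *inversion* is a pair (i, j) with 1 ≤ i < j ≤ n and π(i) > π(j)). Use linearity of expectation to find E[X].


Write X = Σ X_I over the C(112, 2) = 6216 pairs i < j, with X_I the indicator of one inversion.
There are 6216 indicators.
For each fixed pair i < j, the values π(i) and π(j) are two distinct elements of {1, …, 112} in uniformly random order; by symmetry P[π(i) > π(j)] = 1/2.
By linearity: E[X] = 6216 · (1/2) = C(112, 2) · (1/2) = 6216/2 = 3108 ≈ 3108.00000.

E[X] = 3108 = 3108.00000.


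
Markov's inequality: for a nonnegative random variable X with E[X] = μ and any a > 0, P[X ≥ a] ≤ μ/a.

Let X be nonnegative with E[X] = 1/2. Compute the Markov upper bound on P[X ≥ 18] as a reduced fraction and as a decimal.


μ = E[X] = 1/2, a = 18.
Markov: P[X ≥ 18] ≤ μ/a = (1/2)/18 = 1/36.
Numerically: ≈ 0.028.
(Since a = 18 > μ = 0.500, the bound 1/36 is < 1 and informative.)

P[X ≥ 18] ≤ 1/36 ≈ 0.028.


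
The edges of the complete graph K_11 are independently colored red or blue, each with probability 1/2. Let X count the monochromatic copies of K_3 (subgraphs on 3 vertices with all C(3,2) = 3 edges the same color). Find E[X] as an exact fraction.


Let X = Σ_S X_S over the C(11, 3) = 165 subsets S of size 3, where X_S = 1 if the K_3 on S is monochromatic.
For a fixed S, the K_3 on S has C(3, 2) = 3 edges. P[all 3 edges red] = (1/2)^3, and likewise for blue, so P[monochromatic] = 2·(1/2)^3 = 2^{1 − 3} = 1/4.
Summing: E[X] = C(11, 3) · 2^{1 − 3} = 165 · 1/4 = 165/4.
Numerically: E[X] ≈ 41.250.

E[X] = C(11,3)·2^(1−C(3,2)) = 165/4 ≈ 41.250.


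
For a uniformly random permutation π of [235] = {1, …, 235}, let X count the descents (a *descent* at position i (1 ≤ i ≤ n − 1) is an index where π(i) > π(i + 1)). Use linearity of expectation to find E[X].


Write X = Σ X_I over i = 1, …, 234, with X_I the indicator of one descent.
There are 234 indicators.
For each fixed i, the pair (π(i), π(i+1)) is a uniformly random ordered pair of distinct values from {1, …, 235}; by symmetry P[π(i) > π(i+1)] = 1/2.
By linearity: E[X] = 234 · (1/2) = (235 − 1) · (1/2) = 117 ≈ 117.00000.

E[X] = 117 = 117.00000.


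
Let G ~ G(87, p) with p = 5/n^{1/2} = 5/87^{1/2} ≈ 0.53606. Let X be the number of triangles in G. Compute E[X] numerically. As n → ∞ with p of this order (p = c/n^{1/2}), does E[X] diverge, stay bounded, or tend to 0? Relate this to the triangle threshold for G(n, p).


Number of potential triangles: C(87, 3) = 105995.
Each occurs with probability p³ ≈ (0.53606)³ ≈ 1.5403916e-01.
By linearity: E[X] = C(87, 3)·p³ ≈ 105995 · 1.5403916e-01 ≈ 16327.38048.
Since α = 1/2 < 1, p = c/n^{1/2} ≫ 1/n is above the triangle threshold p ~ 1/n. Asymptotically E[X] ~ (c³/6)·n^{3(1−α)} = (5³/6)·n^{1.5} → ∞; triangles are abundant w.h.p.

E[X] ≈ 16327.38048; in regime p = Θ(1/n^{1/2}) E[X] diverges (above the triangle threshold p ~ 1/n).


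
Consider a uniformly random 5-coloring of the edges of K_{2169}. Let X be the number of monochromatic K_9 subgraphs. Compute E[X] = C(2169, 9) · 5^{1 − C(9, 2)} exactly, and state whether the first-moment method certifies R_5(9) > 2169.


E[X] = C(2169, 9) · 5^{1 − 36} = 2879753360044504243499683 · 5^{−35} = 2879753360044504243499683/2910383045673370361328125.
As a reduced fraction: E[X] = 2879753360044504243499683/2910383045673370361328125 ≈ 0.9895.
Is E[X] < 1? YES.
Since E[X] < 1, there exists a 5-coloring of K_{2169} with no monochromatic K_9; hence R_5(9) > 2169.

E[X] = 2879753360044504243499683/2910383045673370361328125 ≈ 0.9895; E[X] < 1, so R_5(9) > 2169.


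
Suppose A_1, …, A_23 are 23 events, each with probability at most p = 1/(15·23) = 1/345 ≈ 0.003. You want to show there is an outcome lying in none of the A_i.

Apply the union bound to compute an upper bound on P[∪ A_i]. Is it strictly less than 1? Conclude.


Union bound: P[∪_{i=1}^{23} A_i] ≤ Σ_i P[A_i] ≤ 23·p = 23·(1/345) = 1/15.
Numerically: 1/15 ≈ 0.067.
Is 1/15 < 1? YES.
Since P[∪ A_i] ≤ 1/15 < 1, the complement has P[∩ A_i^c] ≥ 1 − 1/15 = 14/15 > 0, so some outcome avoids every A_i.

23·p = 1/15 ≈ 0.067; existence CERTIFIED by the union bound.


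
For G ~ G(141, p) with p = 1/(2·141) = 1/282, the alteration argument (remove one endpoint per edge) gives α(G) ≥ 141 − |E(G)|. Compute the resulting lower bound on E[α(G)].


E[|E(G)|] = C(141, 2)·p = 9870 · (1/282) = 35.
E[α(G)] ≥ n − E[|E(G)|] = 141 − 35 = 106.
Numerically: ≈ 106.000.
(This is only a lower bound; the true E[α(G)] may be larger.)

E[α(G)] ≥ 106 ≈ 106.000.


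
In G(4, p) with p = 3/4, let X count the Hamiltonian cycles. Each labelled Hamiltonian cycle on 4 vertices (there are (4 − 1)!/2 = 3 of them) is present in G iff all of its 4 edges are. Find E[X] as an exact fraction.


K_4 has (4 − 1)!/2 = 3 labelled Hamiltonian cycles.
For each such Hamiltonian cycle H, let X_H = 1 if all 4 edges of H are present in G. Then P[X_H = 1] = p^{4} = (3/4)^{4} = 81/256.
By linearity of expectation: E[X] = Σ_H E[X_H] = 3 · p^{4} = 3 · 81/256 = 243/256.
Numerically: E[X] ≈ 0.949.

E[X] = 3 · (3/4)^{4} = 243/256 ≈ 0.949.
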